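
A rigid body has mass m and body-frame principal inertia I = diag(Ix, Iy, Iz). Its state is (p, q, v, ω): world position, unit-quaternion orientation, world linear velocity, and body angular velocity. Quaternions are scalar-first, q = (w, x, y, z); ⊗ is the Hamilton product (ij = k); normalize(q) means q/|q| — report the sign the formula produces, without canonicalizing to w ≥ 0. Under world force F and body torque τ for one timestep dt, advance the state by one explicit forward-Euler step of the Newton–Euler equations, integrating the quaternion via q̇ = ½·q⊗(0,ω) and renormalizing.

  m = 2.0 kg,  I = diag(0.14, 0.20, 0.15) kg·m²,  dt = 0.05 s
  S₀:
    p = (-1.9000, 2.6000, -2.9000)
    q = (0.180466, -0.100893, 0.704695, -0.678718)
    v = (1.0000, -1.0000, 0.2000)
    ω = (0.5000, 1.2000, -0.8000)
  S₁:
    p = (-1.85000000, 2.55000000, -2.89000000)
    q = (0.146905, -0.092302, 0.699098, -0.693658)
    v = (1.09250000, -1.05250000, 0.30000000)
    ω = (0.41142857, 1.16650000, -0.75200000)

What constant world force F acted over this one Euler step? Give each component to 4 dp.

F = (3.7000, -2.1000, 4.0000)

Δv = v₁−v₀ = (0.09250000, -0.05250000, 0.10000000)
applied force F = (3.7000, -2.1000, 4.0000)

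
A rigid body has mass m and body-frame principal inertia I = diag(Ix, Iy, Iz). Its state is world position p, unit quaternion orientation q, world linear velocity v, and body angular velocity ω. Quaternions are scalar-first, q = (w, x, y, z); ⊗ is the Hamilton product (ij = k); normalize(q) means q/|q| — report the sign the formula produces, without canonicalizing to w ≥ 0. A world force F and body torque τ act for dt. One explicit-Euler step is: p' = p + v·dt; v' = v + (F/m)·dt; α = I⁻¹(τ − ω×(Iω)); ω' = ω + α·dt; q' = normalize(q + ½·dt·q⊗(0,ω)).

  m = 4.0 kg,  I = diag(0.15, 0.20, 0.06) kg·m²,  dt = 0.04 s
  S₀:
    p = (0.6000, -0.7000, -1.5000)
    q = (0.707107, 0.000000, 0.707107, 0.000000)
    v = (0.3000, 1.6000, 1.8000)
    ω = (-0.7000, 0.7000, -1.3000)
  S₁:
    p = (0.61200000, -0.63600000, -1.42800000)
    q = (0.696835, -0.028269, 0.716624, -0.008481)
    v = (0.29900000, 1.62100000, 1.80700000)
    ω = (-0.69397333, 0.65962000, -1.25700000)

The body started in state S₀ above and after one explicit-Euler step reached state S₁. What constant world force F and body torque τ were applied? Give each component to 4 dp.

F = (-0.1000, 2.1000, 0.7000)
τ = (0.1500, -0.1200, 0.0400)

ω₁ − ω₀ = (0.00602667, -0.04038000, 0.04300000)
ω₀×(Iω₀) = (0.1274, 0.0819, -0.0245)
I·α + gyro = (0.1500, -0.1200, 0.0400)
Δv = v₁−v₀ = (-0.00100000, 0.02100000, 0.00700000)
F = m·Δv/dt = (-0.1000, 2.1000, 0.7000)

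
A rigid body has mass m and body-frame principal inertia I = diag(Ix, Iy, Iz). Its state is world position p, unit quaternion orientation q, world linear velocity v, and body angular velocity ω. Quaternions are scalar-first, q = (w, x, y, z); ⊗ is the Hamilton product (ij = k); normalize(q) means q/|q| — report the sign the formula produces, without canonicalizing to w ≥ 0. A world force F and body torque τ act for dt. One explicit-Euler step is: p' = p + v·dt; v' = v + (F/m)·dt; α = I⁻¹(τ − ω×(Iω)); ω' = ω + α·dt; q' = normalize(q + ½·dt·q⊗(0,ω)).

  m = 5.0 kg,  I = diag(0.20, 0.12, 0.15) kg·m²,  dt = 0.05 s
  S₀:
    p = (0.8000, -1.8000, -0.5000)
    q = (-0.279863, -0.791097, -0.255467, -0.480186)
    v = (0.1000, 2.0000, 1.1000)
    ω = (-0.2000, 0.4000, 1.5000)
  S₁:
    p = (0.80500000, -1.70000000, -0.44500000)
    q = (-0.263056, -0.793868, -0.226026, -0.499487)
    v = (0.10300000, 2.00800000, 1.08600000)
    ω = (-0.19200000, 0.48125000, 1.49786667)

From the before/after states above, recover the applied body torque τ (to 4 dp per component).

τ = (0.0500, 0.1800, 0.0000)

rate change Δω = (0.00800000, 0.08125000, -0.00213333)
I·α + gyro = (0.0500, 0.1800, 0.0000)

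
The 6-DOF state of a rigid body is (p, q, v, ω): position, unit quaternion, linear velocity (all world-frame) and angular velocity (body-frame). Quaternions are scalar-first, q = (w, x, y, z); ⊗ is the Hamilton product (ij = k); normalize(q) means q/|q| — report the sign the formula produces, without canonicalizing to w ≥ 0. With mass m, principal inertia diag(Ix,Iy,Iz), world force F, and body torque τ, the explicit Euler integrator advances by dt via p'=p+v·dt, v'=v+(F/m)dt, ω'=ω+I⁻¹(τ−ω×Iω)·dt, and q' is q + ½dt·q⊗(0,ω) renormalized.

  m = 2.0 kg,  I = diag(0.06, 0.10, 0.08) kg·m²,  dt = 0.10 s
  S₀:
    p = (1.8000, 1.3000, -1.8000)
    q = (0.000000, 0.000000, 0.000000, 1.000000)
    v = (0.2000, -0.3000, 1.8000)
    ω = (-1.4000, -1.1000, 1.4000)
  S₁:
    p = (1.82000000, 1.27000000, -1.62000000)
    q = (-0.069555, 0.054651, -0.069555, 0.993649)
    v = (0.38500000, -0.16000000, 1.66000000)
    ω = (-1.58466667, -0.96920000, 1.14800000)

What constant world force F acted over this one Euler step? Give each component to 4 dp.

v₁ − v₀ = (0.18500000, 0.14000000, -0.14000000)
applied force F = (3.7000, 2.8000, -2.8000)

F = (3.7000, 2.8000, -2.8000)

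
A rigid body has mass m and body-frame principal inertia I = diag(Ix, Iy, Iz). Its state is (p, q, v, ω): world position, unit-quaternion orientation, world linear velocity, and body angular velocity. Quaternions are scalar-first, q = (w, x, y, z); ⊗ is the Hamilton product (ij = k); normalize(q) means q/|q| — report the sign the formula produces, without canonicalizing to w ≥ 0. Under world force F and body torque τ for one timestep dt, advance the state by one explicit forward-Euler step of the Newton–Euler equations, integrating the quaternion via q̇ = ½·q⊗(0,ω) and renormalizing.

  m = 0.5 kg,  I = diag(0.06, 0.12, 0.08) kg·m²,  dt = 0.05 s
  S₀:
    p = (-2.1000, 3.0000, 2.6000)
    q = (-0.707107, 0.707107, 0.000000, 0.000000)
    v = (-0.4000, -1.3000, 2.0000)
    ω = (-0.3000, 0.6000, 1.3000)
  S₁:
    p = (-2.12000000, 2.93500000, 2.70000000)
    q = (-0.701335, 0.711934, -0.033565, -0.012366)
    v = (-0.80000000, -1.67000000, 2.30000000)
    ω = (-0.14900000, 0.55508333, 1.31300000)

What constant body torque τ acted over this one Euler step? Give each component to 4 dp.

τ = (0.1500, -0.1000, 0.0100)

rate change Δω = (0.15100000, -0.04491667, 0.01300000)
ω₀×(Iω₀) = (-0.0312, 0.0078, -0.0108)
τ = I·(Δω/dt) + ω₀×(Iω₀) = (0.1500, -0.1000, 0.0100)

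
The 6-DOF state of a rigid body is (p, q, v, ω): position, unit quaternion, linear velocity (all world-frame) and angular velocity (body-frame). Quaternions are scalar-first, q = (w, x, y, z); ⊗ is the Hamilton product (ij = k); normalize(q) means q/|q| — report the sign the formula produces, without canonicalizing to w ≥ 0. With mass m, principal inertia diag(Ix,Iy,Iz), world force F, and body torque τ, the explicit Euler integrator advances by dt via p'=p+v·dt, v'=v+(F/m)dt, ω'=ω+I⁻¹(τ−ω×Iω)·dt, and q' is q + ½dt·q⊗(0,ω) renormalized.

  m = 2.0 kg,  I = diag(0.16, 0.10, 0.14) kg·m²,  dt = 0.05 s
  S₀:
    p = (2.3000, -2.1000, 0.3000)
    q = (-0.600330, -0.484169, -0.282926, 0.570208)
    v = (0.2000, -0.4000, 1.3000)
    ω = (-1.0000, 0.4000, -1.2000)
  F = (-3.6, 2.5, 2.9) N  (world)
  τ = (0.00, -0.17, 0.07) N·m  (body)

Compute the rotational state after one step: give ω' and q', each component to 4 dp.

ω' = (-0.9940, 0.3030, -1.1836)
q' = (-0.5920, -0.4660, -0.3175, 0.5758)

α = I⁻¹(τ − ω×Iω) = (0.1200, -1.9400, 0.3286)
ω' = ω + α·dt = (-0.9940, 0.3030, -1.1836)
2q̇ = q⊗(0,ω) = (0.3132510, 0.7117580, -1.3913428, 0.2438024)
updated quaternion q' = (-0.5920, -0.4660, -0.3175, 0.5758)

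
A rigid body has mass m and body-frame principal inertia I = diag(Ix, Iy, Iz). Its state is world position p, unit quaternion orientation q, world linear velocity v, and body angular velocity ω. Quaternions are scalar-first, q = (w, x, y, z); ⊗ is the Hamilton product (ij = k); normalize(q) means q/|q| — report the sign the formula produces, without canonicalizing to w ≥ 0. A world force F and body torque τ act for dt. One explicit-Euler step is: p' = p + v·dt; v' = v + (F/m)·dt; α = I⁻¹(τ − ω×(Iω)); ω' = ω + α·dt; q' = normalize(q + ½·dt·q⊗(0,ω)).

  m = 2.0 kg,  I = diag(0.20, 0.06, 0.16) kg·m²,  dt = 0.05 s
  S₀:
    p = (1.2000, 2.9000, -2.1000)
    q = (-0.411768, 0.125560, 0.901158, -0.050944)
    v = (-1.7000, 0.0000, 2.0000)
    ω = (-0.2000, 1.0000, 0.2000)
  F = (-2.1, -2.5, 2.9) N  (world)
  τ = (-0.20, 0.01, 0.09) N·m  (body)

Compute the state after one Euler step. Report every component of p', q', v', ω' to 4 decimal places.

new position p' = (1.1150, 2.9000, -2.0000)
v + (F/m)dt = (-1.7525, -0.0625, 2.0725)
precession coupling ω×(Iω) = (0.0200, -0.0016, 0.0280)
(τ − ω×Iω)/I = (-1.1000, 0.1933, 0.3875)
new body rate ω' = (-0.2550, 1.0097, 0.2194)
q⊗(0,ω) = (-0.8658572, 0.3135292, -0.4266912, 0.2234380)
q + ½dt·q⊗(0,ω), renormalized = (-0.4333, 0.1334, 0.8902, -0.0453)

p' = (1.1150, 2.9000, -2.0000)
q' = (-0.4333, 0.1334, 0.8902, -0.0453)
v' = (-1.7525, -0.0625, 2.0725)
ω' = (-0.2550, 1.0097, 0.2194)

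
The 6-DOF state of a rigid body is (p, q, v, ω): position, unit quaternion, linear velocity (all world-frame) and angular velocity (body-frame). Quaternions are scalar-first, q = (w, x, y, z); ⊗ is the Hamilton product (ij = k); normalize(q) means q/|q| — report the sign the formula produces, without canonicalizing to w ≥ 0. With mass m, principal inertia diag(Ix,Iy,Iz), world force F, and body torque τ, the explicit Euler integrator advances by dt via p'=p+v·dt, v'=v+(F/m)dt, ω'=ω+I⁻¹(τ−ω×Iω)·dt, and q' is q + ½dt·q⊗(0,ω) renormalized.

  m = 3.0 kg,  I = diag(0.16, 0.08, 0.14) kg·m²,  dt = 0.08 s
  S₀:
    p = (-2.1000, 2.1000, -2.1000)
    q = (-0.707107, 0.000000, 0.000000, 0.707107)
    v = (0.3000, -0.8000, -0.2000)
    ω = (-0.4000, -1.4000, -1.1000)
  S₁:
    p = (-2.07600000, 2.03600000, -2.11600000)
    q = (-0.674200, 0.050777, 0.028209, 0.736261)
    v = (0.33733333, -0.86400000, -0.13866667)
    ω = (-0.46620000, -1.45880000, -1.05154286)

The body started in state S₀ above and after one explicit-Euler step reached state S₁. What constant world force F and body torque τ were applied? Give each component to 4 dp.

Δv = v₁−v₀ = (0.03733333, -0.06400000, 0.06133333)
m·(v₁−v₀)/dt = (1.4000, -2.4000, 2.3000)
rate change Δω = (-0.06620000, -0.05880000, 0.04845714)
precession coupling = (0.0924, 0.0088, -0.0448)
I·α + gyro = (-0.0400, -0.0500, 0.0400)

F = (1.4000, -2.4000, 2.3000)
τ = (-0.0400, -0.0500, 0.0400)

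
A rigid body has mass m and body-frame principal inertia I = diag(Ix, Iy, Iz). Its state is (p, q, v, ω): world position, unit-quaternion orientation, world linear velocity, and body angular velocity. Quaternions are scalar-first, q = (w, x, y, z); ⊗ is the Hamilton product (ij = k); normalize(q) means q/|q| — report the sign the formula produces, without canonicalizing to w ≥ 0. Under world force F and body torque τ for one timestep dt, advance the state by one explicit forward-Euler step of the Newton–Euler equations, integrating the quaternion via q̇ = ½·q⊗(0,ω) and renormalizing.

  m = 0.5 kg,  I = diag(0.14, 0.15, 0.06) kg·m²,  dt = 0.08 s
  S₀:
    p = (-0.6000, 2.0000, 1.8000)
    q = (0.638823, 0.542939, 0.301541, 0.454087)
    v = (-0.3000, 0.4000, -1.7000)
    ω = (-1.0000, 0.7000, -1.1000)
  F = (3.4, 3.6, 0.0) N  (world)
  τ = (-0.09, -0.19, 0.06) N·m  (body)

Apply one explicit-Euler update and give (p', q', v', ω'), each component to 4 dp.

p' = (-0.6240, 2.0320, 1.6640)
q' = (0.6706, 0.4903, 0.3245, 0.4523)
v' = (0.2440, 0.9760, -1.7000)
ω' = (-1.0910, 0.5517, -1.0107)

a = (6.8000, 7.2000, 0.0000)
new position p' = (-0.6240, 2.0320, 1.6640)
v + (F/m)dt = (0.2440, 0.9760, -1.7000)
ω×(Iω) gyroscopic = (0.0693, 0.0880, -0.0070)
(τ − ω×Iω)/I = (-1.1379, -1.8533, 1.1167)
new body rate ω' = (-1.0910, 0.5517, -1.0107)
2q̇ = q⊗(0,ω) = (0.8313560, -1.2883790, 0.5903220, -0.0211070)
updated quaternion q' = (0.6706, 0.4903, 0.3245, 0.4523)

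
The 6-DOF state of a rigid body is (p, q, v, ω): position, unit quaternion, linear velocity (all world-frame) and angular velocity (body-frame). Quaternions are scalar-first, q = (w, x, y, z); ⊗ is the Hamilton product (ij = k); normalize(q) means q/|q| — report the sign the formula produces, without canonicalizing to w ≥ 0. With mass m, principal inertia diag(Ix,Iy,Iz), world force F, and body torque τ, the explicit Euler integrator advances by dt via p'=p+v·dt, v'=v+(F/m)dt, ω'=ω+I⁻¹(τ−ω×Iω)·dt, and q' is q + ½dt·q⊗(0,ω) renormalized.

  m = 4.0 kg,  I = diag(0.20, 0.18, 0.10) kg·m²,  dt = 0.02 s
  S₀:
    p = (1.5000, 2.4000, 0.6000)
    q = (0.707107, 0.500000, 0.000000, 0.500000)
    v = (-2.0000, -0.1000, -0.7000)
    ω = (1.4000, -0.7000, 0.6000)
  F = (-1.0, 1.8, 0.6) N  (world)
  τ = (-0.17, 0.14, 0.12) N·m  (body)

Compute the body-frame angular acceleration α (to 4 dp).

precession coupling ω×(Iω) = (0.0336, 0.0840, 0.0196)
angular accel α = (-1.0180, 0.3111, 1.0040)

α = (-1.0180, 0.3111, 1.0040)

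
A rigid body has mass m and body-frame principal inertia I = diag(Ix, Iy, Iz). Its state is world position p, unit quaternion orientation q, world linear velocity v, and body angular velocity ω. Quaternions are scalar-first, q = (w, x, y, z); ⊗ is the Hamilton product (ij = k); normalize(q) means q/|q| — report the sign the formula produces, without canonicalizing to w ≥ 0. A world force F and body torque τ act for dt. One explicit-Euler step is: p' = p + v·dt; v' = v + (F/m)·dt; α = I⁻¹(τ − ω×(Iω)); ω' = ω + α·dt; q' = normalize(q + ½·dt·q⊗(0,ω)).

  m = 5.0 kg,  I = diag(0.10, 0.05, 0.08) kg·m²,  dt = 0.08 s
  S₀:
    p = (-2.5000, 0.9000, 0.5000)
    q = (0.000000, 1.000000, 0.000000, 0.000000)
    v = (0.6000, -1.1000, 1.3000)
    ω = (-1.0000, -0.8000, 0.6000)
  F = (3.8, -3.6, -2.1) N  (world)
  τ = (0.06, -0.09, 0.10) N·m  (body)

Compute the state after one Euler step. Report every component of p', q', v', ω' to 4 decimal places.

p' = (-2.4520, 0.8120, 0.6040)
q' = (0.0399, 0.9984, -0.0240, -0.0319)
v' = (0.6608, -1.1576, 1.2664)
ω' = (-0.9405, -0.9248, 0.7400)

ω×(Iω) gyroscopic = (-0.0144, -0.0120, -0.0400)
(τ − ω×Iω)/I = (0.7440, -1.5600, 1.7500)
new body rate ω' = (-0.9405, -0.9248, 0.7400)
2q̇ = q⊗(0,ω) = (1.0000000, 0.0000000, -0.6000000, -0.8000000)
updated quaternion q' = (0.0399, 0.9984, -0.0240, -0.0319)
a = (0.7600, -0.7200, -0.4200)
p' = p + v·dt = (-2.4520, 0.8120, 0.6040)
v + (F/m)dt = (0.6608, -1.1576, 1.2664)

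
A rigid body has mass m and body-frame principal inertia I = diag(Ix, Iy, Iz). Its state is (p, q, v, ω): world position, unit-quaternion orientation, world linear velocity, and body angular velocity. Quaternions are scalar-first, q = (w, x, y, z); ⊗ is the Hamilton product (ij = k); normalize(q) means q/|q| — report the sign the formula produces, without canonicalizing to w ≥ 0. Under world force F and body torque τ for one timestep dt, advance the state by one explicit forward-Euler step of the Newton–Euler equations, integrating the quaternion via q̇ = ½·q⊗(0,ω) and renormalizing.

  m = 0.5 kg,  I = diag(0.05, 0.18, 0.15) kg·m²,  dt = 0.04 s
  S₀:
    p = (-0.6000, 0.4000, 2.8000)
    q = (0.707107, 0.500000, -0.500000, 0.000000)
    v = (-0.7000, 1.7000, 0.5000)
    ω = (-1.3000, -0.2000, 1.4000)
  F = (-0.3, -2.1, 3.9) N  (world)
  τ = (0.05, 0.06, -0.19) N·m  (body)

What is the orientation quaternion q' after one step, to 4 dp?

q⊗(0,ω) = (0.5500000, -1.6192391, -0.8414214, 0.2399498)
updated quaternion q' = (0.7176, 0.4673, -0.5164, 0.0048)

q' = (0.7176, 0.4673, -0.5164, 0.0048)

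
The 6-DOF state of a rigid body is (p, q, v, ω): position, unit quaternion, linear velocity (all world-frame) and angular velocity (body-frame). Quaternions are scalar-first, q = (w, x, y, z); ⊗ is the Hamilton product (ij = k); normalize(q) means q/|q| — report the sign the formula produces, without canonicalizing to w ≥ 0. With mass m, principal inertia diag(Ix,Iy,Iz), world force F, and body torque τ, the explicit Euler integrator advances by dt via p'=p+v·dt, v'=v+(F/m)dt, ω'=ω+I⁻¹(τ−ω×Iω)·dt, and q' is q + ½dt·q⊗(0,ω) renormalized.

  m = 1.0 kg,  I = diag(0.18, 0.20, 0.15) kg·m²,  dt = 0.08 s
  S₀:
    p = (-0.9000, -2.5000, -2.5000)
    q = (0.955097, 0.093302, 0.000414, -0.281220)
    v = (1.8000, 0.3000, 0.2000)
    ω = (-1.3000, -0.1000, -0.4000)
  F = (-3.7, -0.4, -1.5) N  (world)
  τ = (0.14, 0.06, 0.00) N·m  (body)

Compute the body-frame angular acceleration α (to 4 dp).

gyro term ω×Iω = (-0.0020, 0.0156, 0.0026)
angular accel α = (0.7889, 0.2220, -0.0173)

α = (0.7889, 0.2220, -0.0173)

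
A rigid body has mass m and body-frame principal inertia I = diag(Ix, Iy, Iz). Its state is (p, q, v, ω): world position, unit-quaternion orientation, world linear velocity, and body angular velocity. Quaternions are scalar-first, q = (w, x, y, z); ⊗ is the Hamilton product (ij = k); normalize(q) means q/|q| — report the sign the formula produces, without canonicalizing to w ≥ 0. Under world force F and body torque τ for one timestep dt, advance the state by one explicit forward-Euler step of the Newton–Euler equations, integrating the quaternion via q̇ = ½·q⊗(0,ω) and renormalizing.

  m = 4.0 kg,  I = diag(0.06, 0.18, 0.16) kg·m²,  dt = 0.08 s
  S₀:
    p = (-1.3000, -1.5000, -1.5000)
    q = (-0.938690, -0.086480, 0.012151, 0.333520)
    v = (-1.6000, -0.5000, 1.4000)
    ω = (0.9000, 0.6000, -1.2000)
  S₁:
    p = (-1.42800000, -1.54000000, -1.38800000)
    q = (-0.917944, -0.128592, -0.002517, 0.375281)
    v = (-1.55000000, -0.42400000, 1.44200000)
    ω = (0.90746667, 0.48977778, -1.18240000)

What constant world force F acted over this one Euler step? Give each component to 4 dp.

F = (2.5000, 3.8000, 2.1000)

velocity change Δv = (0.05000000, 0.07600000, 0.04200000)
applied force F = (2.5000, 3.8000, 2.1000)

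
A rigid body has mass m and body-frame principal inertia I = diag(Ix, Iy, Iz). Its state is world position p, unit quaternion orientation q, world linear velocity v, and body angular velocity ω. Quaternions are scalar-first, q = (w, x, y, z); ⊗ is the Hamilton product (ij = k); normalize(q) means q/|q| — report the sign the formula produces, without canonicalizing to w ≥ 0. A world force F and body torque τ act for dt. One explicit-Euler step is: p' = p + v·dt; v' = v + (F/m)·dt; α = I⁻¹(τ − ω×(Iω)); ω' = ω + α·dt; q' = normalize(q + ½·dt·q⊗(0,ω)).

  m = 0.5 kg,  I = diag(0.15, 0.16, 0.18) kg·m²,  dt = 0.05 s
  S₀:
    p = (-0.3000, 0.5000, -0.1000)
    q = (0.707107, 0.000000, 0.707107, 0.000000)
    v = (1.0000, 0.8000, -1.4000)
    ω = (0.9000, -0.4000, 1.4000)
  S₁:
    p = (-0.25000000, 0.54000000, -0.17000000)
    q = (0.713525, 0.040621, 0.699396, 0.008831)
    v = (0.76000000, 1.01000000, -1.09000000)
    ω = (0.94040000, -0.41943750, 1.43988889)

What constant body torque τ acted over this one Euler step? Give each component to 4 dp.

τ = (0.1100, -0.1000, 0.1400)

rate change Δω = (0.04040000, -0.01943750, 0.03988889)
gyro term ω₀×Iω₀ = (-0.0112, -0.0378, -0.0036)
I·α + gyro = (0.1100, -0.1000, 0.1400)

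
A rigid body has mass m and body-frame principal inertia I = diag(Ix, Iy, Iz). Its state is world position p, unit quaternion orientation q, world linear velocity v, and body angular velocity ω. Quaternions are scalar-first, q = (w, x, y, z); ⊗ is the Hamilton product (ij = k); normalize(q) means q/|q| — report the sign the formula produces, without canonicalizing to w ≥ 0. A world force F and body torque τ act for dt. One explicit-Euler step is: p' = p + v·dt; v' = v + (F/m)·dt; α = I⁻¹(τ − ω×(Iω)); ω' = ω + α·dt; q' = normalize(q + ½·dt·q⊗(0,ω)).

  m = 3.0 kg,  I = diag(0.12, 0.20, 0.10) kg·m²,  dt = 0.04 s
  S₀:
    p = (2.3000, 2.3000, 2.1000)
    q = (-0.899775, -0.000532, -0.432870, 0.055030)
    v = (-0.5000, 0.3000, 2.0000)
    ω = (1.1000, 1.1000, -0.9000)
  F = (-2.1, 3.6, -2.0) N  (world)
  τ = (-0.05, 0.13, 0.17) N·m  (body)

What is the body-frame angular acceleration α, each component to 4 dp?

α = (-1.2417, 0.7490, 0.7320)

ω×(Iω) gyroscopic = (0.0990, -0.0198, 0.0968)
α = I⁻¹(τ − ω×Iω) = (-1.2417, 0.7490, 0.7320)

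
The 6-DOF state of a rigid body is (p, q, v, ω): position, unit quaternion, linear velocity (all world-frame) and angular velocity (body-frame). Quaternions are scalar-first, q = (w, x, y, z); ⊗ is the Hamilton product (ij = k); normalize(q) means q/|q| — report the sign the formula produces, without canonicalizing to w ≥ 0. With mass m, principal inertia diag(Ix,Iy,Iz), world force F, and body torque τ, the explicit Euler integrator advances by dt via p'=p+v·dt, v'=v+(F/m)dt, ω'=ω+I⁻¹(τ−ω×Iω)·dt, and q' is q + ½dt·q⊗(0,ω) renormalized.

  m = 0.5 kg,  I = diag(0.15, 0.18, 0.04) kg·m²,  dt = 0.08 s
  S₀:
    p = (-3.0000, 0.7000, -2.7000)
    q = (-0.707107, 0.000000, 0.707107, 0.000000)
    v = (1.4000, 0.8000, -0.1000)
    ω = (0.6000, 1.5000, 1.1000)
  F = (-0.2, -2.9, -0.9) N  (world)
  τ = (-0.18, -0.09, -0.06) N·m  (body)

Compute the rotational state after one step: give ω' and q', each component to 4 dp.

α = I⁻¹(τ − ω×Iω) = (0.3400, -0.9033, -2.1750)
new body rate ω' = (0.6272, 1.4277, 0.9260)
2q̇ = q⊗(0,ω) = (-1.0606605, 0.3535535, -1.0606605, -1.2020819)
q + ½dt·q⊗(0,ω), renormalized = (-0.7473, 0.0141, 0.6627, -0.0479)

ω' = (0.6272, 1.4277, 0.9260)
q' = (-0.7473, 0.0141, 0.6627, -0.0479)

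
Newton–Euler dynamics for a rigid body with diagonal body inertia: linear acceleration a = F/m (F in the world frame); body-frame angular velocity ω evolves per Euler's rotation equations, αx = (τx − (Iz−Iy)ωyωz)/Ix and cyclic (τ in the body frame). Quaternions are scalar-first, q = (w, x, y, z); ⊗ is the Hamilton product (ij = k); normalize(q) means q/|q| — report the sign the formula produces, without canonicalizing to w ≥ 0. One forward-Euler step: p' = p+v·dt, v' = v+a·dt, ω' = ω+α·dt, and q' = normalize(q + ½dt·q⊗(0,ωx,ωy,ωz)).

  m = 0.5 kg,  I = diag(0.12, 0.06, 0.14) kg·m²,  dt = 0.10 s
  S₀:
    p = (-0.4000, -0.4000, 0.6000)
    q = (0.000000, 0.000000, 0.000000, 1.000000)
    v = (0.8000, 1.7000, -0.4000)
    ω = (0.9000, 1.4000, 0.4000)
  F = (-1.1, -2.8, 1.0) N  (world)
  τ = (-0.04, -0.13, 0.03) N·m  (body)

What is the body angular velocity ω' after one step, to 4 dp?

ω' = (0.8293, 1.1953, 0.4754)

gyro term ω×Iω = (0.0448, -0.0072, -0.0756)
angular accel α = (-0.7067, -2.0467, 0.7543)
ω' = ω + α·dt = (0.8293, 1.1953, 0.4754)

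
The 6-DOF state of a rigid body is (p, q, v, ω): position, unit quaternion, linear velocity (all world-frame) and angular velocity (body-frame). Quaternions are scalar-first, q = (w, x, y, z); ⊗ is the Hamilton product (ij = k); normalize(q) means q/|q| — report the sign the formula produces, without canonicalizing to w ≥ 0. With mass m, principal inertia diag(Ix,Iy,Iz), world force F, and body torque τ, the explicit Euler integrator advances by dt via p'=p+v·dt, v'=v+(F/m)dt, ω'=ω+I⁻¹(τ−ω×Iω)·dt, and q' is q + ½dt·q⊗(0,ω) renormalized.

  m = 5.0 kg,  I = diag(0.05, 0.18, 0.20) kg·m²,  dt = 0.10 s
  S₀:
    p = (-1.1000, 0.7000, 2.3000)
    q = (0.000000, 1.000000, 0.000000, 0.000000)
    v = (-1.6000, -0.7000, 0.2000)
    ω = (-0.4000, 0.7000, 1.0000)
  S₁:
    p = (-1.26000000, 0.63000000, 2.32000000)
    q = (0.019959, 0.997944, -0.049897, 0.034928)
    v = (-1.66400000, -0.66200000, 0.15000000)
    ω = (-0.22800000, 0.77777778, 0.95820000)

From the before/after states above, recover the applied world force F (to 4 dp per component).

F = (-3.2000, 1.9000, -2.5000)

Δv = v₁−v₀ = (-0.06400000, 0.03800000, -0.05000000)
applied force F = (-3.2000, 1.9000, -2.5000)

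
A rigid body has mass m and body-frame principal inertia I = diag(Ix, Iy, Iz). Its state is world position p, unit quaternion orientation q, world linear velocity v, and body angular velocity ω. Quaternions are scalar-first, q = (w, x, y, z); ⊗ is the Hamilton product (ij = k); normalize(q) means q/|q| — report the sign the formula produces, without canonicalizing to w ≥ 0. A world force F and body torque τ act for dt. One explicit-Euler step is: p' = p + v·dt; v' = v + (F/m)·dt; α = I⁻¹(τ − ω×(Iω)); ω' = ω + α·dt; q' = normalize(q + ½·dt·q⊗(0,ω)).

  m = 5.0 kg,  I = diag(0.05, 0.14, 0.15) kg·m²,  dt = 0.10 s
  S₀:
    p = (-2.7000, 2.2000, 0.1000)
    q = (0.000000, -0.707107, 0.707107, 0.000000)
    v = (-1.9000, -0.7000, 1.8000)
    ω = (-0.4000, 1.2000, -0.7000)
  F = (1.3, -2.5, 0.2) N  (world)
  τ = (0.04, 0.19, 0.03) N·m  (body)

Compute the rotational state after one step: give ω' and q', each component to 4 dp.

ω' = (-0.3032, 1.3557, -0.6512)
q' = (-0.0564, -0.7300, 0.6806, -0.0282)

precession coupling ω×(Iω) = (-0.0084, -0.0280, -0.0432)
α = I⁻¹(τ − ω×Iω) = (0.9680, 1.5571, 0.4880)
new body rate ω' = (-0.3032, 1.3557, -0.6512)
Hamilton product q⊗(0,ω) = (-1.1313712, -0.4949749, -0.4949749, -0.5656856)
q + ½dt·q⊗(0,ω), renormalized = (-0.0564, -0.7300, 0.6806, -0.0282)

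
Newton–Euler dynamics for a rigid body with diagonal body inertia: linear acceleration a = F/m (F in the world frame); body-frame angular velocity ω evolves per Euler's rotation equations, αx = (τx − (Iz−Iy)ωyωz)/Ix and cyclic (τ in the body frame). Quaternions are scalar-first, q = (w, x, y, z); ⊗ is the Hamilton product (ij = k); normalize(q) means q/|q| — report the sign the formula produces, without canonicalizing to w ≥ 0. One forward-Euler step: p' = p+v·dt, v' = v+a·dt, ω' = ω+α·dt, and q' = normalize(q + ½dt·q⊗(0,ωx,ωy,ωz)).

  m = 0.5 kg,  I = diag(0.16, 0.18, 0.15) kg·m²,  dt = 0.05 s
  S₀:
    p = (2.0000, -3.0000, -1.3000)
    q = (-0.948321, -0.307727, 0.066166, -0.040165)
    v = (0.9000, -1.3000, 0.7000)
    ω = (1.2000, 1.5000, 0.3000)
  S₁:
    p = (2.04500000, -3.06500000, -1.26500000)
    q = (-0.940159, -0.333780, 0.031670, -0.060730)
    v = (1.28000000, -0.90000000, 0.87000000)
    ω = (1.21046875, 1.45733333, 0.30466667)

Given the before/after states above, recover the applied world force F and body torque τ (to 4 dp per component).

Δv = v₁−v₀ = (0.38000000, 0.40000000, 0.17000000)
F = m·Δv/dt = (3.8000, 4.0000, 1.7000)
Δω = ω₁−ω₀ = (0.01046875, -0.04266667, 0.00466667)
gyro term ω₀×Iω₀ = (-0.0135, 0.0036, 0.0360)
τ = I·(Δω/dt) + ω₀×(Iω₀) = (0.0200, -0.1500, 0.0500)

F = (3.8000, 4.0000, 1.7000)
τ = (0.0200, -0.1500, 0.0500)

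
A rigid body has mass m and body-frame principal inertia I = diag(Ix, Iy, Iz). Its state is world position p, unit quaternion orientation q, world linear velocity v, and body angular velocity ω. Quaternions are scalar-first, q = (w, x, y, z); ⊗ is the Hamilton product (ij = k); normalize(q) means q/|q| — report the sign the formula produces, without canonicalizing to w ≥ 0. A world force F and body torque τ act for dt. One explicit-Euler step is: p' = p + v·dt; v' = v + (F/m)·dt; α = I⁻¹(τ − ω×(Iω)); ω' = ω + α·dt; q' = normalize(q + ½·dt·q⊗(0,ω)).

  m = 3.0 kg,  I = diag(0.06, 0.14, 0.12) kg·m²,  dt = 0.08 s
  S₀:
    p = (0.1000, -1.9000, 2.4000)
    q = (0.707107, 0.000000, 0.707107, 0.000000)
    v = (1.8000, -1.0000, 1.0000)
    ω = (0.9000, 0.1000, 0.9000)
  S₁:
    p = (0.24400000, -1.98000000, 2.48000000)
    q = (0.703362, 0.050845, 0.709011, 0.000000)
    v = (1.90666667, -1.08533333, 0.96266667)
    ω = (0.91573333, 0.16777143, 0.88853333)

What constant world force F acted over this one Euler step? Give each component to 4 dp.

F = (4.0000, -3.2000, -1.4000)

v₁ − v₀ = (0.10666667, -0.08533333, -0.03733333)
applied force F = (4.0000, -3.2000, -1.4000)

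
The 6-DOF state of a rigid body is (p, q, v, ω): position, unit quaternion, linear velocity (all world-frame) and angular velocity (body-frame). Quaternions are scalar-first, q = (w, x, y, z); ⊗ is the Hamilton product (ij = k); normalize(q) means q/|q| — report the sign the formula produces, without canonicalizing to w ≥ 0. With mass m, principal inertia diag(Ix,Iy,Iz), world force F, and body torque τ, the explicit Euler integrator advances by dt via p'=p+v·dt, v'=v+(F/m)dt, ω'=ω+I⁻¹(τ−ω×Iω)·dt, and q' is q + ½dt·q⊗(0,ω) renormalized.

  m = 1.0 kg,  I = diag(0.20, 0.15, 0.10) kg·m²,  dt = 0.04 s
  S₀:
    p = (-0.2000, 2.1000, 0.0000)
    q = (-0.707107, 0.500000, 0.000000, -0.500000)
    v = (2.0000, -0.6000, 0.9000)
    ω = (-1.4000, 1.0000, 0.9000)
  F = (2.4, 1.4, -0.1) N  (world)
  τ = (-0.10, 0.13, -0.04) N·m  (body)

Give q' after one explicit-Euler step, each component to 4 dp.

q' = (-0.6836, 0.5294, -0.0091, -0.5023)

2q̇ = q⊗(0,ω) = (1.1500000, 1.4899498, -0.4571070, -0.1363963)
q + ½dt·q⊗(0,ω), renormalized = (-0.6836, 0.5294, -0.0091, -0.5023)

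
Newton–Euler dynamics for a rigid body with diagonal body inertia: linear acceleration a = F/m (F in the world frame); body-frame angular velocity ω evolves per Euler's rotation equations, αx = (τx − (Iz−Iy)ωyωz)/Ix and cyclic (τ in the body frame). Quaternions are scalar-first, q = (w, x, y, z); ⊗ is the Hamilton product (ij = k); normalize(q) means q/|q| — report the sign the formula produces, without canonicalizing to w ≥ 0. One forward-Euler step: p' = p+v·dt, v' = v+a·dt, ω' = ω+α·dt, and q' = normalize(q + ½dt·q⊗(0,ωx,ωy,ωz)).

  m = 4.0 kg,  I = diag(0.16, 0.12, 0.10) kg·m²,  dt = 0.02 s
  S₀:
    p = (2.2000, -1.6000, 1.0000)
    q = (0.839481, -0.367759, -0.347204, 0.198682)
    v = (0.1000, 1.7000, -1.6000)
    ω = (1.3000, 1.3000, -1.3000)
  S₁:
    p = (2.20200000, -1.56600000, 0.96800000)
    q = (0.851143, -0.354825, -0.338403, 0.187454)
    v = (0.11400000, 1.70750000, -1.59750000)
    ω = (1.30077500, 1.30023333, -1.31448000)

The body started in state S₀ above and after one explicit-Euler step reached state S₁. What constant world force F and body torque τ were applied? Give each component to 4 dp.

Δv = v₁−v₀ = (0.01400000, 0.00750000, 0.00250000)
m·(v₁−v₀)/dt = (2.8000, 1.5000, 0.5000)
Δω = ω₁−ω₀ = (0.00077500, 0.00023333, -0.01448000)
precession coupling = (0.0338, -0.1014, -0.0676)
applied torque τ = (0.0400, -0.1000, -0.1400)

F = (2.8000, 1.5000, 0.5000)
τ = (0.0400, -0.1000, -0.1400)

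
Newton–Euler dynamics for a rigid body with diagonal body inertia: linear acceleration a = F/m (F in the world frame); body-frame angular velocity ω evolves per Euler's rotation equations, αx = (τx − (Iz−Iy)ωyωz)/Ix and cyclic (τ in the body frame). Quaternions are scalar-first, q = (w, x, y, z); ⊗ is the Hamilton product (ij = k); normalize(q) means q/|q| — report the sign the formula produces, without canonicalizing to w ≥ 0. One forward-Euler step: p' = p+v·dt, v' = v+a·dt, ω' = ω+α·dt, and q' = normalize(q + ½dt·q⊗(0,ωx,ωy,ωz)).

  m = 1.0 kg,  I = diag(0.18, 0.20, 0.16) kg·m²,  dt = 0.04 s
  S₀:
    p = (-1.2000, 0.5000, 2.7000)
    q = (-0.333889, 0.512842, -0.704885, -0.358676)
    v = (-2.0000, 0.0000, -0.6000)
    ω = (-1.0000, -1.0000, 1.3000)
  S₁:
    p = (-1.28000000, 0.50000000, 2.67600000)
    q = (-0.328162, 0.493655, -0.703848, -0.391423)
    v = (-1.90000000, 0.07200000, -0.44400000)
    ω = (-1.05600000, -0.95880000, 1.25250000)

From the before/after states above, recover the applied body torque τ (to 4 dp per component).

τ = (-0.2000, 0.1800, -0.1700)

Δω = ω₁−ω₀ = (-0.05600000, 0.04120000, -0.04750000)
gyro term ω₀×Iω₀ = (0.0520, -0.0260, 0.0200)
applied torque τ = (-0.2000, 0.1800, -0.1700)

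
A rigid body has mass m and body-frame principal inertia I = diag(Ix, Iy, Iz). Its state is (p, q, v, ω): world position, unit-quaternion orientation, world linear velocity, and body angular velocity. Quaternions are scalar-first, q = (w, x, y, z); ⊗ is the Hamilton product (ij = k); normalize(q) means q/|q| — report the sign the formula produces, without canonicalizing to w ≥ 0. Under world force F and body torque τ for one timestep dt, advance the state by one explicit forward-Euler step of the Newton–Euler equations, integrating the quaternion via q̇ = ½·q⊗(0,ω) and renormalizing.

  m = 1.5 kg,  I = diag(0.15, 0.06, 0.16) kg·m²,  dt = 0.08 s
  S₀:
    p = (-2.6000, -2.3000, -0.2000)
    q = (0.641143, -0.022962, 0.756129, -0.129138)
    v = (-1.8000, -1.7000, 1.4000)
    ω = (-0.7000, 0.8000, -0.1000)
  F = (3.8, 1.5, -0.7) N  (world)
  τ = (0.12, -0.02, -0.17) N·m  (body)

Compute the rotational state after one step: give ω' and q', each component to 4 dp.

ω' = (-0.6317, 0.7743, -0.2102)
q' = (0.6152, -0.0398, 0.7795, -0.1112)

(τ − ω×Iω)/I = (0.8533, -0.3217, -1.3775)
ω' = ω + α·dt = (-0.6317, 0.7743, -0.2102)
2q̇ = q⊗(0,ω) = (-0.6338904, -0.4211026, 0.6010148, 0.4468064)
updated quaternion q' = (0.6152, -0.0398, 0.7795, -0.1112)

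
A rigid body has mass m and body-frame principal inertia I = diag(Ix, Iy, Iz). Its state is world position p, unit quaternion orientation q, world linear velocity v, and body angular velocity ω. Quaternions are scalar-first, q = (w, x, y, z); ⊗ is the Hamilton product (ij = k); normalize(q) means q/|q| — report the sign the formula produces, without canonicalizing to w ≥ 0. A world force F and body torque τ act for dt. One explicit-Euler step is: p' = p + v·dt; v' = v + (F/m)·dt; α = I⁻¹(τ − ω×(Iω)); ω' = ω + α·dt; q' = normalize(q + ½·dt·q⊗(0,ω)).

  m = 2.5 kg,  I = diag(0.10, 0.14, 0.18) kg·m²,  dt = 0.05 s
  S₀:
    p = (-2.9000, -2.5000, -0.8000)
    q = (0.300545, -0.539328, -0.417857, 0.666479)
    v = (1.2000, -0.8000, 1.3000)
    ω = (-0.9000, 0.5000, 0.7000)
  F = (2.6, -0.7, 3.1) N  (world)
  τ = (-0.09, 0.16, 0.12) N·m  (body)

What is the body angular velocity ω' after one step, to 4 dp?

ω' = (-0.9520, 0.5391, 0.7383)

α = I⁻¹(τ − ω×Iω) = (-1.0400, 0.7829, 0.7667)
ω + α·dt = (-0.9520, 0.5391, 0.7383)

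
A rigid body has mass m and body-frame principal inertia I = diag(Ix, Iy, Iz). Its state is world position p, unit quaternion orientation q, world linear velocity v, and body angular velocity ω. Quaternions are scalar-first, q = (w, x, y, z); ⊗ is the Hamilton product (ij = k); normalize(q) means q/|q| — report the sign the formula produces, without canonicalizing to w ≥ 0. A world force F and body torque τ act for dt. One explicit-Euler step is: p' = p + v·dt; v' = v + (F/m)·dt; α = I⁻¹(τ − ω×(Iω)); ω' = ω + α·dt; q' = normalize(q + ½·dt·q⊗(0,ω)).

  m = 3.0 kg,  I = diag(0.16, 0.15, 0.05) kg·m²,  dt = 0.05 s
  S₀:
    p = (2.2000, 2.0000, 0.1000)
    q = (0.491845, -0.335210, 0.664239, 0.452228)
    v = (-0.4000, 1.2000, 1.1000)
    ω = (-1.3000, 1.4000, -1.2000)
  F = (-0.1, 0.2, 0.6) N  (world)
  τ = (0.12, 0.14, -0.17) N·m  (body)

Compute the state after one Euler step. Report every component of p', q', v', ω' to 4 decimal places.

p' = (2.1800, 2.0600, 0.1550)
q' = (0.4705, -0.3863, 0.6557, 0.4466)
v' = (-0.4017, 1.2033, 1.1100)
ω' = (-1.3150, 1.3895, -1.3882)

ω×(Iω) gyroscopic = (0.1680, 0.1716, 0.0182)
α = I⁻¹(τ − ω×Iω) = (-0.3000, -0.2107, -3.7640)
ω' = ω + α·dt = (-1.3150, 1.3895, -1.3882)
Hamilton product q⊗(0,ω) = (-0.8230340, -2.0696045, -0.3015654, -0.1959973)
updated quaternion q' = (0.4705, -0.3863, 0.6557, 0.4466)
new position p' = (2.1800, 2.0600, 0.1550)
new velocity v' = (-0.4017, 1.2033, 1.1100)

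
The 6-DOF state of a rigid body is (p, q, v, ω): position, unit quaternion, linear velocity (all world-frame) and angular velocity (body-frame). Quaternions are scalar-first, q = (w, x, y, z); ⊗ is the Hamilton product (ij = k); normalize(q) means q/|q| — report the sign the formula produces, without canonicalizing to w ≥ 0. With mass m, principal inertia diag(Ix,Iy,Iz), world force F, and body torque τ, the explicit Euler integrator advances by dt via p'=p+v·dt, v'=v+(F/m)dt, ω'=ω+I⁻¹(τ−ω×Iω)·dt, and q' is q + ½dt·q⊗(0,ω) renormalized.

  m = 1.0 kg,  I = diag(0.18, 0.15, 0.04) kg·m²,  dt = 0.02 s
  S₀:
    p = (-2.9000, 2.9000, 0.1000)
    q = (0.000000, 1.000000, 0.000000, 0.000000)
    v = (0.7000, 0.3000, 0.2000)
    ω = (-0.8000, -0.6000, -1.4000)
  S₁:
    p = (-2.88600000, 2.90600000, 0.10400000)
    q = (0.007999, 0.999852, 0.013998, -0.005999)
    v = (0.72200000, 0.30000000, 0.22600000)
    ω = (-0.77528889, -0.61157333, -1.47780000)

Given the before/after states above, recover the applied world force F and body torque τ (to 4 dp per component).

Δv = v₁−v₀ = (0.02200000, 0.00000000, 0.02600000)
F = m·Δv/dt = (1.1000, 0.0000, 1.3000)
rate change Δω = (0.02471111, -0.01157333, -0.07780000)
precession coupling = (-0.0924, 0.1568, -0.0144)
applied torque τ = (0.1300, 0.0700, -0.1700)

F = (1.1000, 0.0000, 1.3000)
τ = (0.1300, 0.0700, -0.1700)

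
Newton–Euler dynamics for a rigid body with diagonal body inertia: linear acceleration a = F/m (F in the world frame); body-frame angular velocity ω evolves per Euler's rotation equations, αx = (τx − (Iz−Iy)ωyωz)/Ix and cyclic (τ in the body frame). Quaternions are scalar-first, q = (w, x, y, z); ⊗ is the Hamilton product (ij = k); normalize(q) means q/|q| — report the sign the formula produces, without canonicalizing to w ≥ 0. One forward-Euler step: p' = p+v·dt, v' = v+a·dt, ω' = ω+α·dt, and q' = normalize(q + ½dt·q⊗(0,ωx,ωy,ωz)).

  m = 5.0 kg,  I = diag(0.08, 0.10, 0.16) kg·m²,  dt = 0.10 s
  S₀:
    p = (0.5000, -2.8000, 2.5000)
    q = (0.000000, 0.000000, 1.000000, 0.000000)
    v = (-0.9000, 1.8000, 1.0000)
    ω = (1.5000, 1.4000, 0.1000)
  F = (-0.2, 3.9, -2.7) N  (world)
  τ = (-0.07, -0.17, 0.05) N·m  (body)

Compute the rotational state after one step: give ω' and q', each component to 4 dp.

ω' = (1.4020, 1.2420, 0.1050)
q' = (-0.0696, 0.0050, 0.9948, -0.0746)

gyro term ω×Iω = (0.0084, -0.0120, 0.0420)
α = I⁻¹(τ − ω×Iω) = (-0.9800, -1.5800, 0.0500)
new body rate ω' = (1.4020, 1.2420, 0.1050)
2q̇ = q⊗(0,ω) = (-1.4000000, 0.1000000, 0.0000000, -1.5000000)
q + ½dt·q⊗(0,ω), renormalized = (-0.0696, 0.0050, 0.9948, -0.0746)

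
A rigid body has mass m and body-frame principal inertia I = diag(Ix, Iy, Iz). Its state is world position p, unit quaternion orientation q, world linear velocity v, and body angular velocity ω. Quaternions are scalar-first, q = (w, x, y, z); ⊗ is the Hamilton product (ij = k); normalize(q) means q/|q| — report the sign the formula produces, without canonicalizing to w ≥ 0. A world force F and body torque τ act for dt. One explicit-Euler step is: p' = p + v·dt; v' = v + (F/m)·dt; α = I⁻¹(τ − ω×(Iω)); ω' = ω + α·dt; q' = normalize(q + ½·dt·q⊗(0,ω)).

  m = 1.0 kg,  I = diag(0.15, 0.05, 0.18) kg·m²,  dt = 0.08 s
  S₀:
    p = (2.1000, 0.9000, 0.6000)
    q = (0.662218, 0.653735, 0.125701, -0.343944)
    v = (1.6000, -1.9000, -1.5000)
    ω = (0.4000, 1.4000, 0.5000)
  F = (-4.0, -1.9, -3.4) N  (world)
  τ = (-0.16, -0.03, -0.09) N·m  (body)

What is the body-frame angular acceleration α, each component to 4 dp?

precession coupling ω×(Iω) = (0.0910, -0.0060, -0.0560)
(τ − ω×Iω)/I = (-1.6733, -0.4800, -0.1889)

α = (-1.6733, -0.4800, -0.1889)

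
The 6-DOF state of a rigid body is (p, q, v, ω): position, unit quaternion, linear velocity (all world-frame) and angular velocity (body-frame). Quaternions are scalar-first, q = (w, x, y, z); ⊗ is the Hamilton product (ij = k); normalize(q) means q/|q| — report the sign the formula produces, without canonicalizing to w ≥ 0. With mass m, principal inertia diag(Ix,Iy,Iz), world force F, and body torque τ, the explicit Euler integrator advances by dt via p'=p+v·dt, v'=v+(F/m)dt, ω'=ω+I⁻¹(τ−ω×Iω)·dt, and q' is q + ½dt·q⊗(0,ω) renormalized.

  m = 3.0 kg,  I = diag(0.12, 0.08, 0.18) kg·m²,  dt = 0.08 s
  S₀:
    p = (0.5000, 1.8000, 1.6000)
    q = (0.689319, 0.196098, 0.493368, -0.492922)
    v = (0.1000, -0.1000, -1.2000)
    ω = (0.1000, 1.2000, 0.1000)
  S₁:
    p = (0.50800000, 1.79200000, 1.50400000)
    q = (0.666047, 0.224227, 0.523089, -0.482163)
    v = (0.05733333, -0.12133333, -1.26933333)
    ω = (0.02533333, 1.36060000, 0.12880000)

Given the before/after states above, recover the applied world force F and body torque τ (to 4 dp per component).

F = (-1.6000, -0.8000, -2.6000)
τ = (-0.1000, 0.1600, 0.0600)

ω₁ − ω₀ = (-0.07466667, 0.16060000, 0.02880000)
τ = I·(Δω/dt) + ω₀×(Iω₀) = (-0.1000, 0.1600, 0.0600)
velocity change Δv = (-0.04266667, -0.02133333, -0.06933333)
F = m·Δv/dt = (-1.6000, -0.8000, -2.6000)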